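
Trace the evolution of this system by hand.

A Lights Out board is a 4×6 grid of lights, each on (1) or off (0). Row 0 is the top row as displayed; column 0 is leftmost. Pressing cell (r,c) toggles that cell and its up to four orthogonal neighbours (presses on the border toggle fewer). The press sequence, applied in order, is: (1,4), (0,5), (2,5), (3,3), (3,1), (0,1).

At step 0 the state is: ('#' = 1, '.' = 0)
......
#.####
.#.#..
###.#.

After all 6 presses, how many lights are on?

11

[0] ......
#.####
.#.#..
###.#.
[1] ....#.
#.#...
.#.##.
###.#.
[2] .....#
#.#..#
.#.##.
###.#.
[3] .....#
#.#...
.#.#.#
###.##
[4] .....#
#.#...
.#...#
##.#.#
[5] .....#
#.#...
.....#
..##.#
[6] ###..#
###...
.....#
..##.#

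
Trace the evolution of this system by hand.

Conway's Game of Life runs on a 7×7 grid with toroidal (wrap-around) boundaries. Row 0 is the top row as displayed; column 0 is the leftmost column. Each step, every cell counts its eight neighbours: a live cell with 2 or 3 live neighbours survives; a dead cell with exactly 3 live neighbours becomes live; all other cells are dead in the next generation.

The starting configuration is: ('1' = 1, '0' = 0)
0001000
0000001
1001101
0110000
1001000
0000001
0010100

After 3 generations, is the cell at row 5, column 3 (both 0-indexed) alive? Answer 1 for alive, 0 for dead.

1

k=0  0001000
0000001
1001101
0110000
1001000
0000001
0010100
k=1  0001000
1001111
1111011
0110101
1110000
0001000
0001000
k=2  0011011
0000000
0000000
0000100
1000000
0101000
0011100
k=3  0010010
0000000
0000000
0000000
0000000
0101100
0100010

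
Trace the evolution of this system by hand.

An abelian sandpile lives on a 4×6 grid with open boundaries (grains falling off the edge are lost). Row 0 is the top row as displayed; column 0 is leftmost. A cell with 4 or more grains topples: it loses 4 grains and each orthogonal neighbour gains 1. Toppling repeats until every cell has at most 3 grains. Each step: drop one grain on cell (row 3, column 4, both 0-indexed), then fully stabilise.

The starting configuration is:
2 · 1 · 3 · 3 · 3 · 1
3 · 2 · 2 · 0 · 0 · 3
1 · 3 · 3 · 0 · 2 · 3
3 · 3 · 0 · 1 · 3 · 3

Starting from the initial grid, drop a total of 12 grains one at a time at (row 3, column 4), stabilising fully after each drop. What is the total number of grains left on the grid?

49

t=0: 2 · 1 · 3 · 3 · 3 · 1
3 · 2 · 2 · 0 · 0 · 3
1 · 3 · 3 · 0 · 2 · 3
3 · 3 · 0 · 1 · 3 · 3
t=1: 2 · 1 · 3 · 3 · 3 · 2
3 · 2 · 2 · 0 · 2 · 0
1 · 3 · 3 · 1 · 0 · 2
3 · 3 · 0 · 2 · 2 · 1
t=2: 2 · 1 · 3 · 3 · 3 · 2
3 · 2 · 2 · 0 · 2 · 0
1 · 3 · 3 · 1 · 0 · 2
3 · 3 · 0 · 2 · 3 · 1
t=3: 2 · 1 · 3 · 3 · 3 · 2
3 · 2 · 2 · 0 · 2 · 0
1 · 3 · 3 · 1 · 1 · 2
3 · 3 · 0 · 3 · 0 · 2
t=4: 2 · 1 · 3 · 3 · 3 · 2
3 · 2 · 2 · 0 · 2 · 0
1 · 3 · 3 · 1 · 1 · 2
3 · 3 · 0 · 3 · 1 · 2
t=5: 2 · 1 · 3 · 3 · 3 · 2
3 · 2 · 2 · 0 · 2 · 0
1 · 3 · 3 · 1 · 1 · 2
3 · 3 · 0 · 3 · 2 · 2
t=6: 2 · 1 · 3 · 3 · 3 · 2
3 · 2 · 2 · 0 · 2 · 0
1 · 3 · 3 · 1 · 1 · 2
3 · 3 · 0 · 3 · 3 · 2
t=7: 2 · 1 · 3 · 3 · 3 · 2
3 · 2 · 2 · 0 · 2 · 0
1 · 3 · 3 · 2 · 2 · 2
3 · 3 · 1 · 0 · 1 · 3
t=8: 2 · 1 · 3 · 3 · 3 · 2
3 · 2 · 2 · 0 · 2 · 0
1 · 3 · 3 · 2 · 2 · 2
3 · 3 · 1 · 0 · 2 · 3
t=9: 2 · 1 · 3 · 3 · 3 · 2
3 · 2 · 2 · 0 · 2 · 0
1 · 3 · 3 · 2 · 2 · 2
3 · 3 · 1 · 0 · 3 · 3
t=10: 2 · 1 · 3 · 3 · 3 · 2
3 · 2 · 2 · 0 · 2 · 0
1 · 3 · 3 · 2 · 3 · 3
3 · 3 · 1 · 1 · 1 · 0
t=11: 2 · 1 · 3 · 3 · 3 · 2
3 · 2 · 2 · 0 · 2 · 0
1 · 3 · 3 · 2 · 3 · 3
3 · 3 · 1 · 1 · 2 · 0
t=12: 2 · 1 · 3 · 3 · 3 · 2
3 · 2 · 2 · 0 · 2 · 0
1 · 3 · 3 · 2 · 3 · 3
3 · 3 · 1 · 1 · 3 · 0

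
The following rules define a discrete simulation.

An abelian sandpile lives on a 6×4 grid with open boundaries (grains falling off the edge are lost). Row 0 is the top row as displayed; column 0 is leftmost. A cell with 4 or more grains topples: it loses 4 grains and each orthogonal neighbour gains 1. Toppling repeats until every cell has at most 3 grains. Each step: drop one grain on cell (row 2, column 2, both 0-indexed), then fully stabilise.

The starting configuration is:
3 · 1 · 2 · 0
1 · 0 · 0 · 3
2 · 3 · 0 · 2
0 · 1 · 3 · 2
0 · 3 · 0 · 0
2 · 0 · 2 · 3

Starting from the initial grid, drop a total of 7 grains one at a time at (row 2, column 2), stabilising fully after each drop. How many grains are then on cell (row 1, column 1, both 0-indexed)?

gen 0: 3 · 1 · 2 · 0
1 · 0 · 0 · 3
2 · 3 · 0 · 2
0 · 1 · 3 · 2
0 · 3 · 0 · 0
2 · 0 · 2 · 3
gen 1: 3 · 1 · 2 · 0
1 · 0 · 0 · 3
2 · 3 · 1 · 2
0 · 1 · 3 · 2
0 · 3 · 0 · 0
2 · 0 · 2 · 3
gen 2: 3 · 1 · 2 · 0
1 · 0 · 0 · 3
2 · 3 · 2 · 2
0 · 1 · 3 · 2
0 · 3 · 0 · 0
2 · 0 · 2 · 3
gen 3: 3 · 1 · 2 · 0
1 · 0 · 0 · 3
2 · 3 · 3 · 2
0 · 1 · 3 · 2
0 · 3 · 0 · 0
2 · 0 · 2 · 3
gen 4: 3 · 1 · 2 · 0
1 · 1 · 1 · 3
3 · 0 · 2 · 3
0 · 3 · 0 · 3
0 · 3 · 1 · 0
2 · 0 · 2 · 3
gen 5: 3 · 1 · 2 · 0
1 · 1 · 1 · 3
3 · 0 · 3 · 3
0 · 3 · 0 · 3
0 · 3 · 1 · 0
2 · 0 · 2 · 3
gen 6: 3 · 1 · 2 · 1
1 · 1 · 3 · 0
3 · 1 · 1 · 2
0 · 3 · 2 · 0
0 · 3 · 1 · 1
2 · 0 · 2 · 3
gen 7: 3 · 1 · 2 · 1
1 · 1 · 3 · 0
3 · 1 · 2 · 2
0 · 3 · 2 · 0
0 · 3 · 1 · 1
2 · 0 · 2 · 3

1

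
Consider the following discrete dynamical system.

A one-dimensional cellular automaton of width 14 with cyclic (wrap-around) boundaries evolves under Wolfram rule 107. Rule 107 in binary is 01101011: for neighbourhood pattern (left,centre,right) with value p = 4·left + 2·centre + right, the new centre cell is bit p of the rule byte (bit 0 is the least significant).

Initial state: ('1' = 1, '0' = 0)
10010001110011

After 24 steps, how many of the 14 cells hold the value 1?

12

[0] 10010001110011
[1] 10100111010110
[2] 01001101101111
[3] 10011111111001
[4] 10110000001011
[5] 11110111110110
[6] 10011100011111
[7] 10110101110000
[8] 01111011010111
[9] 11001111101101
[10] 01011000111111
[11] 10111011100001
[12] 11101110101111
[13] 00111011011000
[14] 11101111111011
[15] 00111000001110
[16] 11101011111010
[17] 10110110001101
[18] 11111110111111
[19] 00000011100000
[20] 11111110101111
[21] 00000011011000
[22] 11111111111011
[23] 00000000001110
[24] 11111111111010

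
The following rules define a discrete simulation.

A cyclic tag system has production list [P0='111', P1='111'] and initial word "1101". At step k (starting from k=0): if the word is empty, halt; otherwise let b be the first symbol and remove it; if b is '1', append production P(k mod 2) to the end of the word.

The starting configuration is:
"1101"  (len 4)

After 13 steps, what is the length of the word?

[0] "1101"  (len 4)
[1] "101111"  (len 6)
[2] "01111111"  (len 8)
[3] "1111111"  (len 7)
[4] "111111111"  (len 9)
[5] "11111111111"  (len 11)
[6] "1111111111111"  (len 13)
[7] "111111111111111"  (len 15)
[8] "11111111111111111"  (len 17)
[9] "1111111111111111111"  (len 19)
[10] "111111111111111111111"  (len 21)
[11] "11111111111111111111111"  (len 23)
[12] "1111111111111111111111111"  (len 25)
[13] "111111111111111111111111111"  (len 27)

27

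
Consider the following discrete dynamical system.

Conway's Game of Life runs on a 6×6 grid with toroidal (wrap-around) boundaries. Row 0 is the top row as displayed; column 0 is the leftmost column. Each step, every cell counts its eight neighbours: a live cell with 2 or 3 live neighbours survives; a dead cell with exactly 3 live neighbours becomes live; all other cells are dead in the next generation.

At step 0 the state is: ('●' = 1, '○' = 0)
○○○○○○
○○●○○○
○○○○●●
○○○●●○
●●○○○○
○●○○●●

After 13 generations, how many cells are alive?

5

t=0: ○○○○○○
○○●○○○
○○○○●●
○○○●●○
●●○○○○
○●○○●●
t=1: ○○○○○○
○○○○○○
○○○○●●
●○○●●○
●●●●○○
○●○○○●
t=2: ○○○○○○
○○○○○○
○○○●●●
●○○○○○
○○○●○○
○●○○○○
t=3: ○○○○○○
○○○○●○
○○○○●●
○○○●○●
○○○○○○
○○○○○○
t=4: ○○○○○○
○○○○●●
○○○●○●
○○○○○●
○○○○○○
○○○○○○
t=5: ○○○○○○
○○○○●●
●○○○○●
○○○○●○
○○○○○○
○○○○○○
t=6: ○○○○○○
●○○○●●
●○○○○○
○○○○○●
○○○○○○
○○○○○○
t=7: ○○○○○●
●○○○○●
●○○○●○
○○○○○○
○○○○○○
○○○○○○
t=8: ●○○○○●
●○○○●○
●○○○○○
○○○○○○
○○○○○○
○○○○○○
t=9: ●○○○○●
●●○○○○
○○○○○●
○○○○○○
○○○○○○
○○○○○○
t=10: ●●○○○●
○●○○○○
●○○○○○
○○○○○○
○○○○○○
○○○○○○
t=11: ●●○○○○
○●○○○●
○○○○○○
○○○○○○
○○○○○○
●○○○○○
t=12: ○●○○○●
○●○○○○
○○○○○○
○○○○○○
○○○○○○
●●○○○○
t=13: ○●●○○○
●○○○○○
○○○○○○
○○○○○○
○○○○○○
●●○○○○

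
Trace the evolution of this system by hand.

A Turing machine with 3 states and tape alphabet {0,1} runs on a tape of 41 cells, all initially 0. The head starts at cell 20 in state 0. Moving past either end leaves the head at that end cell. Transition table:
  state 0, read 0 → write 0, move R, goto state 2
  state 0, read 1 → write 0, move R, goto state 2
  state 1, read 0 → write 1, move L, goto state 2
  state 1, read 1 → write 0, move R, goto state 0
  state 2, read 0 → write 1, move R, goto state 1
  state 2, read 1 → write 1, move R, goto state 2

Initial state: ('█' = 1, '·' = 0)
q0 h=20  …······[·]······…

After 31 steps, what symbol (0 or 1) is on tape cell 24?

1

k=0  q0 h=20  …······[·]······…
k=1  q2 h=21  …······[·]······…
k=2  q1 h=22  …·····█[·]······…
k=3  q2 h=21  …······[█]█·····…
k=4  q2 h=22  …·····█[█]······…
k=5  q2 h=23  …····██[·]······…
k=6  q1 h=24  …···███[·]······…
k=7  q2 h=23  …····██[█]█·····…
k=8  q2 h=24  …···███[█]······…
k=9  q2 h=25  …··████[·]······…
k=10  q1 h=26  …·█████[·]······…
k=11  q2 h=25  …··████[█]█·····…
k=12  q2 h=26  …·█████[█]······…
k=13  q2 h=27  …██████[·]······…
k=14  q1 h=28  …██████[·]······…
k=15  q2 h=27  …██████[█]█·····…
k=16  q2 h=28  …██████[█]······…
k=17  q2 h=29  …██████[·]······…
k=18  q1 h=30  …██████[·]······…
k=19  q2 h=29  …██████[█]█·····…
k=20  q2 h=30  …██████[█]······…
k=21  q2 h=31  …██████[·]······…
k=22  q1 h=32  …██████[·]······…
k=23  q2 h=31  …██████[█]█·····…
k=24  q2 h=32  …██████[█]······…
k=25  q2 h=33  …██████[·]······…
k=26  q1 h=34  …██████[·]······|
k=27  q2 h=33  …██████[█]█·····…
k=28  q2 h=34  …██████[█]······|
k=29  q2 h=35  …██████[·]·····|
k=30  q1 h=36  …██████[·]····|
k=31  q2 h=35  …██████[█]█····|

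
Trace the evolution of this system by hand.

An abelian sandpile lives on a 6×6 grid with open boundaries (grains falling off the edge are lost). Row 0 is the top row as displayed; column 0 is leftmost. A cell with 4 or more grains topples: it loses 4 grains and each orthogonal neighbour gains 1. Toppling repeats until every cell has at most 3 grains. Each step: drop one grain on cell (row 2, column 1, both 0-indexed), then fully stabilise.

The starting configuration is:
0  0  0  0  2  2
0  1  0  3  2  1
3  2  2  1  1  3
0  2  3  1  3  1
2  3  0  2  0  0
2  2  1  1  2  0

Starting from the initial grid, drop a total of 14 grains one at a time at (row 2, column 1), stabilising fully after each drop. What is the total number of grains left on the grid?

58

step 0: 0  0  0  0  2  2
0  1  0  3  2  1
3  2  2  1  1  3
0  2  3  1  3  1
2  3  0  2  0  0
2  2  1  1  2  0
step 1: 0  0  0  0  2  2
0  1  0  3  2  1
3  3  2  1  1  3
0  2  3  1  3  1
2  3  0  2  0  0
2  2  1  1  2  0
step 2: 0  0  0  0  2  2
1  2  0  3  2  1
0  1  3  1  1  3
1  3  3  1  3  1
2  3  0  2  0  0
2  2  1  1  2  0
step 3: 0  0  0  0  2  2
1  2  0  3  2  1
0  2  3  1  1  3
1  3  3  1  3  1
2  3  0  2  0  0
2  2  1  1  2  0
step 4: 0  0  0  0  2  2
1  2  0  3  2  1
0  3  3  1  1  3
1  3  3  1  3  1
2  3  0  2  0  0
2  2  1  1  2  0
step 5: 0  0  0  0  2  2
1  3  1  3  2  1
1  2  1  2  1  3
2  2  1  2  3  1
3  0  2  2  0  0
2  3  1  1  2  0
step 6: 0  0  0  0  2  2
1  3  1  3  2  1
1  3  1  2  1  3
2  2  1  2  3  1
3  0  2  2  0  0
2  3  1  1  2  0
step 7: 0  1  0  0  2  2
2  0  2  3  2  1
2  1  2  2  1  3
2  3  1  2  3  1
3  0  2  2  0  0
2  3  1  1  2  0
step 8: 0  1  0  0  2  2
2  0  2  3  2  1
2  2  2  2  1  3
2  3  1  2  3  1
3  0  2  2  0  0
2  3  1  1  2  0
step 9: 0  1  0  0  2  2
2  0  2  3  2  1
2  3  2  2  1  3
2  3  1  2  3  1
3  0  2  2  0  0
2  3  1  1  2  0
step 10: 0  1  0  0  2  2
2  1  2  3  2  1
3  1  3  2  1  3
3  0  2  2  3  1
3  1  2  2  0  0
2  3  1  1  2  0
step 11: 0  1  0  0  2  2
2  1  2  3  2  1
3  2  3  2  1  3
3  0  2  2  3  1
3  1  2  2  0  0
2  3  1  1  2  0
step 12: 0  1  0  0  2  2
2  1  2  3  2  1
3  3  3  2  1  3
3  0  2  2  3  1
3  1  2  2  0  0
2  3  1  1  2  0
step 13: 0  1  0  0  2  2
3  2  3  3  2  1
1  2  0  3  1  3
1  2  3  2  3  1
0  2  2  2  0  0
3  3  1  1  2  0
step 14: 0  1  0  0  2  2
3  2  3  3  2  1
1  3  0  3  1  3
1  2  3  2  3  1
0  2  2  2  0  0
3  3  1  1  2  0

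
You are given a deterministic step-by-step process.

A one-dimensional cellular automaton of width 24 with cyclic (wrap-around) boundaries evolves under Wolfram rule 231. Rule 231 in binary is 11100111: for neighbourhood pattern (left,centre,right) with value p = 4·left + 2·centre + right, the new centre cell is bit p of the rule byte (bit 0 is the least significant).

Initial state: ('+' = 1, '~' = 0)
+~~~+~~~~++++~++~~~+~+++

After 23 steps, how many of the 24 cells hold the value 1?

[0] +~~~+~~~~++++~++~~~+~+++
[1] +~+++~+++~++++~+~++++~++
[2] ++~+++~+++~++++++~++++~+
[3] +++~+++~+++~++++++~++++~
[4] ~+++~+++~+++~++++++~++++
[5] +~+++~+++~+++~++++++~+++
[6] ++~+++~+++~+++~++++++~++
[7] +++~+++~+++~+++~++++++~+
[8] ++++~+++~+++~+++~++++++~
[9] ~++++~+++~+++~+++~++++++
[10] +~++++~+++~+++~+++~+++++
[11] ++~++++~+++~+++~+++~++++
[12] +++~++++~+++~+++~+++~+++
[13] ++++~++++~+++~+++~+++~++
[14] +++++~++++~+++~+++~+++~+
[15] ++++++~++++~+++~+++~+++~
[16] ~++++++~++++~+++~+++~+++
[17] +~++++++~++++~+++~+++~++
[18] ++~++++++~++++~+++~+++~+
[19] +++~++++++~++++~+++~+++~
[20] ~+++~++++++~++++~+++~+++
[21] +~+++~++++++~++++~+++~++
[22] ++~+++~++++++~++++~+++~+
[23] +++~+++~++++++~++++~+++~

19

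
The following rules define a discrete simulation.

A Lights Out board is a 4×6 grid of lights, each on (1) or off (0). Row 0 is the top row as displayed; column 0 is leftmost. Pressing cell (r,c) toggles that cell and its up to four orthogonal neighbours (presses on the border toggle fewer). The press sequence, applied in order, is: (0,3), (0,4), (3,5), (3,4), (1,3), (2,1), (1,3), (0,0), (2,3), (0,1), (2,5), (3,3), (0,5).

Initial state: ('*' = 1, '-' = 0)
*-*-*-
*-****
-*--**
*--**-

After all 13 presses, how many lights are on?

11

k=0  *-*-*-
*-****
-*--**
*--**-
k=1  *--*--
*-*-**
-*--**
*--**-
k=2  *---**
*-*--*
-*--**
*--**-
k=3  *---**
*-*--*
-*--*-
*--*-*
k=4  *---**
*-*--*
-*----
*---*-
k=5  *--***
*--***
-*-*--
*---*-
k=6  *--***
**-***
*-**--
**--*-
k=7  *---**
***--*
*-*---
**--*-
k=8  -*--**
-**--*
*-*---
**--*-
k=9  -*--**
-***-*
*--**-
**-**-
k=10  *-*-**
--**-*
*--**-
**-**-
k=11  *-*-**
--**--
*--*-*
**-***
k=12  *-*-**
--**--
*----*
***--*
k=13  *-*---
--**-*
*----*
***--*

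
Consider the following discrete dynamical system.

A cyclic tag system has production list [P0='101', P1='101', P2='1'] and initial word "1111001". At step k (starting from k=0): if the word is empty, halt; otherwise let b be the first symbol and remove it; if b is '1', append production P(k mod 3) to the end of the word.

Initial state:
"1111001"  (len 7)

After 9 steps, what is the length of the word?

[0] "1111001"  (len 7)
[1] "111001101"  (len 9)
[2] "11001101101"  (len 11)
[3] "10011011011"  (len 11)
[4] "0011011011101"  (len 13)
[5] "011011011101"  (len 12)
[6] "11011011101"  (len 11)
[7] "1011011101101"  (len 13)
[8] "011011101101101"  (len 15)
[9] "11011101101101"  (len 14)

14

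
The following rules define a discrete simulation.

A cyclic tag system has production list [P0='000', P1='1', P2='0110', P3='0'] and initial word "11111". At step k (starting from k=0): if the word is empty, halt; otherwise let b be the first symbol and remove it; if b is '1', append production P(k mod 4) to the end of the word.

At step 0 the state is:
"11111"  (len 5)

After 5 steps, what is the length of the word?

12

gen 0: "11111"  (len 5)
gen 1: "1111000"  (len 7)
gen 2: "1110001"  (len 7)
gen 3: "1100010110"  (len 10)
gen 4: "1000101100"  (len 10)
gen 5: "000101100000"  (len 12)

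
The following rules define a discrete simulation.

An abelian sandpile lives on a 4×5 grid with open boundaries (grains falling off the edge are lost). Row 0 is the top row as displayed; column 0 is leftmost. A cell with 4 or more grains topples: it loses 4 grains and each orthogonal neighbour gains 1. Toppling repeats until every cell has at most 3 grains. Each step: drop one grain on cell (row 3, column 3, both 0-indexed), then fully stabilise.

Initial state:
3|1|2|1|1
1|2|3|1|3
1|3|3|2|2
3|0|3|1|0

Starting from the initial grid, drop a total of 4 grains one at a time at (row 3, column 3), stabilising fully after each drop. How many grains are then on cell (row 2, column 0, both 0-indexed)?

2

k=0  3|1|2|1|1
1|2|3|1|3
1|3|3|2|2
3|0|3|1|0
k=1  3|1|2|1|1
1|2|3|1|3
1|3|3|2|2
3|0|3|2|0
k=2  3|1|2|1|1
1|2|3|1|3
1|3|3|2|2
3|0|3|3|0
k=3  3|2|3|1|1
2|0|1|3|3
2|1|3|0|3
3|2|1|2|1
k=4  3|2|3|1|1
2|0|1|3|3
2|1|3|0|3
3|2|1|3|1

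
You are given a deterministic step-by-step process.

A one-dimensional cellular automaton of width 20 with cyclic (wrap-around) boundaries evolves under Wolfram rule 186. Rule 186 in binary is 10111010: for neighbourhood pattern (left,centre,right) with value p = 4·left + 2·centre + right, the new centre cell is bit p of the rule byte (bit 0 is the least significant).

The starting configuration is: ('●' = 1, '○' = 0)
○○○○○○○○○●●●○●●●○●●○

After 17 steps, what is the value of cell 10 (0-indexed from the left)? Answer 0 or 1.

step 0: ○○○○○○○○○●●●○●●●○●●○
step 1: ○○○○○○○○●●●○●●●○●●○●
step 2: ●○○○○○○●●●○●●●○●●○●○
step 3: ○●○○○○●●●○●●●○●●○●○●
step 4: ●○●○○●●●○●●●○●●○●○●○
step 5: ○●○●●●●○●●●○●●○●○●○●
step 6: ●○●●●●○●●●○●●○●○●○●○
step 7: ○●●●●○●●●○●●○●○●○●○●
step 8: ●●●●○●●●○●●○●○●○●○●○
step 9: ●●●○●●●○●●○●○●○●○●○●
step 10: ●●○●●●○●●○●○●○●○●○●●
step 11: ●○●●●○●●○●○●○●○●○●●●
step 12: ○●●●○●●○●○●○●○●○●●●●
step 13: ●●●○●●○●○●○●○●○●●●●○
step 14: ●●○●●○●○●○●○●○●●●●○●
step 15: ●○●●○●○●○●○●○●●●●○●●
step 16: ○●●○●○●○●○●○●●●●○●●●
step 17: ●●○●○●○●○●○●●●●○●●●○

0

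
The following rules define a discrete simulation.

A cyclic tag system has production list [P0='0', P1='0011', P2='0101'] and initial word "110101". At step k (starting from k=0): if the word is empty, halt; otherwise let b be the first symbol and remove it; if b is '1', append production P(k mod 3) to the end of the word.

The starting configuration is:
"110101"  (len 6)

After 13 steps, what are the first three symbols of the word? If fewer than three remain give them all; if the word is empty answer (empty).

k=0  "110101"  (len 6)
k=1  "101010"  (len 6)
k=2  "010100011"  (len 9)
k=3  "10100011"  (len 8)
k=4  "01000110"  (len 8)
k=5  "1000110"  (len 7)
k=6  "0001100101"  (len 10)
k=7  "001100101"  (len 9)
k=8  "01100101"  (len 8)
k=9  "1100101"  (len 7)
k=10  "1001010"  (len 7)
k=11  "0010100011"  (len 10)
k=12  "010100011"  (len 9)
k=13  "10100011"  (len 8)

101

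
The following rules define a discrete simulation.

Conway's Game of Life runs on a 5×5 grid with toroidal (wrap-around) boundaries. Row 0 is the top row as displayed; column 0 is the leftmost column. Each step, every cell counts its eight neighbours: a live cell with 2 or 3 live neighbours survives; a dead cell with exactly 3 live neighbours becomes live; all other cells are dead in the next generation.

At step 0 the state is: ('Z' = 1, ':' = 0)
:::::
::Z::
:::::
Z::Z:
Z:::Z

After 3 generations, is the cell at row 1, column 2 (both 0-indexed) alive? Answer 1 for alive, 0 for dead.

t=0: :::::
::Z::
:::::
Z::Z:
Z:::Z
t=1: :::::
:::::
:::::
Z::::
Z:::Z
t=2: :::::
:::::
:::::
Z:::Z
Z:::Z
t=3: :::::
:::::
:::::
Z:::Z
Z:::Z

0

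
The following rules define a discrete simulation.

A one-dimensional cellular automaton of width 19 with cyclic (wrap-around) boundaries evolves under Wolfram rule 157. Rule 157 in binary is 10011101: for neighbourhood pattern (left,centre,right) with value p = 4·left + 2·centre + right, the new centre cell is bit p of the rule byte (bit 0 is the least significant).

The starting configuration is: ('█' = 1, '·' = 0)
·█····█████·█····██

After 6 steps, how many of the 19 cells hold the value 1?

9

step 0: ·█····█████·█····██
step 1: ·████·████··████·█·
step 2: ·███··███·█·███··██
step 3: ·██·█·██··█·██·█·█·
step 4: ·█··█·█·█·█·█··█·██
step 5: ·██·█·█·█·█·██·█·█·
step 6: ·█··█·█·█·█·█··█·██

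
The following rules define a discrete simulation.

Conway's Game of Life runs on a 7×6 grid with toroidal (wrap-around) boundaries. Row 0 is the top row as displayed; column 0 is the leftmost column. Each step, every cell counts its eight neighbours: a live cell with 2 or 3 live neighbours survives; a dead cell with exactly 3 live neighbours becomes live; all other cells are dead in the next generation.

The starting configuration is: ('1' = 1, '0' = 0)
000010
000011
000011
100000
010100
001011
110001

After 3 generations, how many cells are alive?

8

gen 0: 000010
000011
000011
100000
010100
001011
110001
gen 1: 000010
000100
100010
100011
111111
001111
110100
gen 2: 001110
000111
100110
001000
000000
000000
110000
gen 3: 111000
000000
001000
000100
000000
000000
011100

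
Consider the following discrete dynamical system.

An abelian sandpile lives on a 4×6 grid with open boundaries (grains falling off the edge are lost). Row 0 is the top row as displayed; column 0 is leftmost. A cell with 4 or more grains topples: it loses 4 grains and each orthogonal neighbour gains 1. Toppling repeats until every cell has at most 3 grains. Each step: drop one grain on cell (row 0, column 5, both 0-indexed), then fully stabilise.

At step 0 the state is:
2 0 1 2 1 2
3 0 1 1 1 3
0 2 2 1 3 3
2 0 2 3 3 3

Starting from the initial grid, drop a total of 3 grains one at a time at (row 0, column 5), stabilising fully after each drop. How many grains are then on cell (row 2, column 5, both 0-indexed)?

2

step 0: 2 0 1 2 1 2
3 0 1 1 1 3
0 2 2 1 3 3
2 0 2 3 3 3
step 1: 2 0 1 2 1 3
3 0 1 1 1 3
0 2 2 1 3 3
2 0 2 3 3 3
step 2: 2 0 1 2 2 1
3 0 1 1 3 1
0 2 2 3 1 2
2 0 3 0 2 1
step 3: 2 0 1 2 2 2
3 0 1 1 3 1
0 2 2 3 1 2
2 0 3 0 2 1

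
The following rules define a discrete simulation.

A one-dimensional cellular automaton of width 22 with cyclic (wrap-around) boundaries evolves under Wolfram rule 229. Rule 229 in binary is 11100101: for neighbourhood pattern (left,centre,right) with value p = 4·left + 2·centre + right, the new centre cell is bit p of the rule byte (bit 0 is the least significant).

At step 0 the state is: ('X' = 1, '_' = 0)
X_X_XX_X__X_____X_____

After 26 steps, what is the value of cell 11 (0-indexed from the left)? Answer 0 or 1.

t=0: X_X_XX_X__X_____X_____
t=1: XXXX_XXX__X_XXX_X_XXX_
t=2: _XXXX_XX__XX_XXXXX_XXX
t=3: X_XXXX_X___XX_XXXXX_XX
t=4: XX_XXXXX_X__XX_XXXXX_X
t=5: XXX_XXXXXX___XX_XXXXX_
t=6: _XXX_XXXXX_X__XX_XXXXX
t=7: X_XXX_XXXXXX___XX_XXXX
t=8: XX_XXX_XXXXX_X__XX_XXX
t=9: XXX_XXX_XXXXXX___XX_XX
t=10: XXXX_XXX_XXXXX_X__XX_X
t=11: XXXXX_XXX_XXXXXX___XX_
t=12: _XXXXX_XXX_XXXXX_X__XX
t=13: X_XXXXX_XXX_XXXXXX___X
t=14: XX_XXXXX_XXX_XXXXX_X__
t=15: _XX_XXXXX_XXX_XXXXXX__
t=16: __XX_XXXXX_XXX_XXXXX_X
t=17: ___XX_XXXXX_XXX_XXXXXX
t=18: _X__XX_XXXXX_XXX_XXXXX
t=19: XX___XX_XXXXX_XXX_XXXX
t=20: XX_X__XX_XXXXX_XXX_XXX
t=21: XXXX___XX_XXXXX_XXX_XX
t=22: XXXX_X__XX_XXXXX_XXX_X
t=23: XXXXXX___XX_XXXXX_XXX_
t=24: _XXXXX_X__XX_XXXXX_XXX
t=25: X_XXXXXX___XX_XXXXX_XX
t=26: XX_XXXXX_X__XX_XXXXX_X

0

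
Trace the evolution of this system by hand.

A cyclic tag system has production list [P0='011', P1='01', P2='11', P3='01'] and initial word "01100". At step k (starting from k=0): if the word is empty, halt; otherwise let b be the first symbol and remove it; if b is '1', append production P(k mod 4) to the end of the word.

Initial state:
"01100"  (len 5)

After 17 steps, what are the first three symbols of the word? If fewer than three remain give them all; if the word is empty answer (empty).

[0] "01100"  (len 5)
[1] "1100"  (len 4)
[2] "10001"  (len 5)
[3] "000111"  (len 6)
[4] "00111"  (len 5)
[5] "0111"  (len 4)
[6] "111"  (len 3)
[7] "1111"  (len 4)
[8] "11101"  (len 5)
[9] "1101011"  (len 7)
[10] "10101101"  (len 8)
[11] "010110111"  (len 9)
[12] "10110111"  (len 8)
[13] "0110111011"  (len 10)
[14] "110111011"  (len 9)
[15] "1011101111"  (len 10)
[16] "01110111101"  (len 11)
[17] "1110111101"  (len 10)

111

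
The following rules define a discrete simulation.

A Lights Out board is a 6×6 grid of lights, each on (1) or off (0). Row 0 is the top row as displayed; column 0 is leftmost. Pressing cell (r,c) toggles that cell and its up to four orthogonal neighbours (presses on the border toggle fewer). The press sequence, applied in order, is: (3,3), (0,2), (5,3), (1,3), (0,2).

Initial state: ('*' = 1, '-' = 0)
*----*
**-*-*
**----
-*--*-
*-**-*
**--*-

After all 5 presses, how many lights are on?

gen 0: *----*
**-*-*
**----
-*--*-
*-**-*
**--*-
gen 1: *----*
**-*-*
**-*--
-***--
*-*--*
**--*-
gen 2: ****-*
****-*
**-*--
-***--
*-*--*
**--*-
gen 3: ****-*
****-*
**-*--
-***--
*-**-*
****--
gen 4: ***--*
**--**
**----
-***--
*-**-*
****--
gen 5: *--*-*
***-**
**----
-***--
*-**-*
****--

21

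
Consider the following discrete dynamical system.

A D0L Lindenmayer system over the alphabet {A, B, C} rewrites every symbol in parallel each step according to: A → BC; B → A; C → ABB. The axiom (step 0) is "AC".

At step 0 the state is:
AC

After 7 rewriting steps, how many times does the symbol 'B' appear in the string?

60

[0] AC
[1] BCABB
[2] AABBBCAA
[3] BCBCAAAABBBCBC
[4] AABBAABBBCBCBCBCAAAABBAABB
[5] BCBCAABCBCAAAABBAABBAABBAABBBCBCBCBCAABCBCAA
[6] AABBAABBBCBCAABBAABBBCBCBCBCAABCBCAABCBCAABCBCAAAABBAABBAABBAABBBCBCAABBAABBBCBC
[7] BCBCAABCBCAAAABBAABBBCBCAABCBCAAAABBAABBAABBAABBBCBCAABBAA…BBBCBCBCBCAABCBCAABCBCAABCBCAAAABBAABBBCBCAABCBCAAAABBAABB  (len 140)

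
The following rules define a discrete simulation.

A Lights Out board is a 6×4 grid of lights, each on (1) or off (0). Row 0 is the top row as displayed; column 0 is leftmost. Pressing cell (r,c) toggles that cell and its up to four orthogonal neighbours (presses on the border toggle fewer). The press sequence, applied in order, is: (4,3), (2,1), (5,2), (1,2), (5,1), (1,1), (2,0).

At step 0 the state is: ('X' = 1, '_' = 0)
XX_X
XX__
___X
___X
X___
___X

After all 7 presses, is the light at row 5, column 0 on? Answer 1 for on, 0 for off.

step 0: XX_X
XX__
___X
___X
X___
___X
step 1: XX_X
XX__
___X
____
X_XX
____
step 2: XX_X
X___
XXXX
_X__
X_XX
____
step 3: XX_X
X___
XXXX
_X__
X__X
_XXX
step 4: XXXX
XXXX
XX_X
_X__
X__X
_XXX
step 5: XXXX
XXXX
XX_X
_X__
XX_X
X__X
step 6: X_XX
___X
X__X
_X__
XX_X
X__X
step 7: X_XX
X__X
_X_X
XX__
XX_X
X__X

1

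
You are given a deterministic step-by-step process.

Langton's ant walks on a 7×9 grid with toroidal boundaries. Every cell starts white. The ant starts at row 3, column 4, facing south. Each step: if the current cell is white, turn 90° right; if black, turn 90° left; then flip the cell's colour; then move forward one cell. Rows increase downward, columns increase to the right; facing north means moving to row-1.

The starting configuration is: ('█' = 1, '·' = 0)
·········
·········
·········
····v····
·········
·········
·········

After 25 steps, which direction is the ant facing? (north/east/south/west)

0) ·········
·········
·········
····v····
·········
·········
·········
1) ·········
·········
·········
···<█····
·········
·········
·········
2) ·········
·········
···^·····
···██····
·········
·········
·········
3) ·········
·········
···█>····
···██····
·········
·········
·········
4) ·········
·········
···██····
···█v····
·········
·········
·········
5) ·········
·········
···██····
···█·>···
·········
·········
·········
6) ·········
·········
···██····
···█·█···
·····v···
·········
·········
7) ·········
·········
···██····
···█·█···
····<█···
·········
·········
8) ·········
·········
···██····
···█^█···
····██···
·········
·········
9) ·········
·········
···██····
···██>···
····██···
·········
·········
10) ·········
·········
···██^···
···██····
····██···
·········
·········
11) ·········
·········
···███>··
···██····
····██···
·········
·········
12) ·········
·········
···████··
···██·v··
····██···
·········
·········
13) ·········
·········
···████··
···██<█··
····██···
·········
·········
14) ·········
·········
···██^█··
···████··
····██···
·········
·········
15) ·········
·········
···█<·█··
···████··
····██···
·········
·········
16) ·········
·········
···█··█··
···█v██··
····██···
·········
·········
17) ·········
·········
···█··█··
···█·>█··
····██···
·········
·········
18) ·········
·········
···█·^█··
···█··█··
····██···
·········
·········
19) ·········
·········
···█·█>··
···█··█··
····██···
·········
·········
20) ·········
······^··
···█·█···
···█··█··
····██···
·········
·········
21) ·········
······█>·
···█·█···
···█··█··
····██···
·········
·········
22) ·········
······██·
···█·█·v·
···█··█··
····██···
·········
·········
23) ·········
······██·
···█·█<█·
···█··█··
····██···
·········
·········
24) ·········
······^█·
···█·███·
···█··█··
····██···
·········
·········
25) ·········
·····<·█·
···█·███·
···█··█··
····██···
·········
·········

west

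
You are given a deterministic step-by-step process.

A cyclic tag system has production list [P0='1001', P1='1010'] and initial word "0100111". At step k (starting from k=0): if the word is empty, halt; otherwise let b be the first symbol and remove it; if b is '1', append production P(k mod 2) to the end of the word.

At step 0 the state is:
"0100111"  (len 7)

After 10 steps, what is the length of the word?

21

0) "0100111"  (len 7)
1) "100111"  (len 6)
2) "001111010"  (len 9)
3) "01111010"  (len 8)
4) "1111010"  (len 7)
5) "1110101001"  (len 10)
6) "1101010011010"  (len 13)
7) "1010100110101001"  (len 16)
8) "0101001101010011010"  (len 19)
9) "101001101010011010"  (len 18)
10) "010011010100110101010"  (len 21)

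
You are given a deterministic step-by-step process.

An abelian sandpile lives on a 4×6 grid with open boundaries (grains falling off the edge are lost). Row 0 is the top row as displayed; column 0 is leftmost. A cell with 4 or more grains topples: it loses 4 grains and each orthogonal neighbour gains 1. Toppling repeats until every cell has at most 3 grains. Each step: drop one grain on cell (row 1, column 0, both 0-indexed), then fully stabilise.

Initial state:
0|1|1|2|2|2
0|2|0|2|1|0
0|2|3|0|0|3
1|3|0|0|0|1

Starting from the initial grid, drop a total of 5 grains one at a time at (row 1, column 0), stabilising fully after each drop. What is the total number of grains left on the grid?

step 0: 0|1|1|2|2|2
0|2|0|2|1|0
0|2|3|0|0|3
1|3|0|0|0|1
step 1: 0|1|1|2|2|2
1|2|0|2|1|0
0|2|3|0|0|3
1|3|0|0|0|1
step 2: 0|1|1|2|2|2
2|2|0|2|1|0
0|2|3|0|0|3
1|3|0|0|0|1
step 3: 0|1|1|2|2|2
3|2|0|2|1|0
0|2|3|0|0|3
1|3|0|0|0|1
step 4: 1|1|1|2|2|2
0|3|0|2|1|0
1|2|3|0|0|3
1|3|0|0|0|1
step 5: 1|1|1|2|2|2
1|3|0|2|1|0
1|2|3|0|0|3
1|3|0|0|0|1

30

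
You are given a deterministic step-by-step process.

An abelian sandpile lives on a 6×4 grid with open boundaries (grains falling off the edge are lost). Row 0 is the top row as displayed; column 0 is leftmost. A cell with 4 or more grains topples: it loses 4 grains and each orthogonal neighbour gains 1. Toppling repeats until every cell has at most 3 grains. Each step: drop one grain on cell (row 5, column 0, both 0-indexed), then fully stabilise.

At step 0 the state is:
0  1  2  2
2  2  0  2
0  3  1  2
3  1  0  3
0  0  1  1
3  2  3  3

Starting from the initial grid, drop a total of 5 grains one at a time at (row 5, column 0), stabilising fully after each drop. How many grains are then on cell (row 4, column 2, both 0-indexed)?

t=0: 0  1  2  2
2  2  0  2
0  3  1  2
3  1  0  3
0  0  1  1
3  2  3  3
t=1: 0  1  2  2
2  2  0  2
0  3  1  2
3  1  0  3
1  0  1  1
0  3  3  3
t=2: 0  1  2  2
2  2  0  2
0  3  1  2
3  1  0  3
1  0  1  1
1  3  3  3
t=3: 0  1  2  2
2  2  0  2
0  3  1  2
3  1  0  3
1  0  1  1
2  3  3  3
t=4: 0  1  2  2
2  2  0  2
0  3  1  2
3  1  0  3
1  0  1  1
3  3  3  3
t=5: 0  1  2  2
2  2  0  2
0  3  1  2
3  1  0  3
2  1  2  2
1  1  1  0

2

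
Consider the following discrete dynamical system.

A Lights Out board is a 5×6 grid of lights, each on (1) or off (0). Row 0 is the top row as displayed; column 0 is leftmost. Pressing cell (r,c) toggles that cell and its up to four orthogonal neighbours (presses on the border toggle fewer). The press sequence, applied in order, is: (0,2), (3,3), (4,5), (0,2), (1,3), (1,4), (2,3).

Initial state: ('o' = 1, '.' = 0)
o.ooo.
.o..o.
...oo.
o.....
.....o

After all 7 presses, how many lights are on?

15

t=0: o.ooo.
.o..o.
...oo.
o.....
.....o
t=1: oo..o.
.oo.o.
...oo.
o.....
.....o
t=2: oo..o.
.oo.o.
....o.
o.ooo.
...o.o
t=3: oo..o.
.oo.o.
....o.
o.oooo
...oo.
t=4: o.ooo.
.o..o.
....o.
o.oooo
...oo.
t=5: o.o.o.
.ooo..
...oo.
o.oooo
...oo.
t=6: o.o...
.oo.oo
...o..
o.oooo
...oo.
t=7: o.o...
.ooooo
..o.o.
o.o.oo
...oo.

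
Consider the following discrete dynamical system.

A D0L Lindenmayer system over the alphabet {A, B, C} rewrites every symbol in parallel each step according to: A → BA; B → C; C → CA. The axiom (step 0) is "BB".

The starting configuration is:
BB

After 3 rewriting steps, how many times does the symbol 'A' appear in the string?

[0] BB
[1] CC
[2] CACA
[3] CABACABA

4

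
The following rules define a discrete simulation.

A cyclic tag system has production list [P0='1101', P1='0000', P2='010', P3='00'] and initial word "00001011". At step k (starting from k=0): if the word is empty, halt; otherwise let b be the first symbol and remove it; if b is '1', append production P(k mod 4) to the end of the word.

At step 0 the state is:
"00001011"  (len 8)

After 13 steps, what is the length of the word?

t=0: "00001011"  (len 8)
t=1: "0001011"  (len 7)
t=2: "001011"  (len 6)
t=3: "01011"  (len 5)
t=4: "1011"  (len 4)
t=5: "0111101"  (len 7)
t=6: "111101"  (len 6)
t=7: "11101010"  (len 8)
t=8: "110101000"  (len 9)
t=9: "101010001101"  (len 12)
t=10: "010100011010000"  (len 15)
t=11: "10100011010000"  (len 14)
t=12: "010001101000000"  (len 15)
t=13: "10001101000000"  (len 14)

14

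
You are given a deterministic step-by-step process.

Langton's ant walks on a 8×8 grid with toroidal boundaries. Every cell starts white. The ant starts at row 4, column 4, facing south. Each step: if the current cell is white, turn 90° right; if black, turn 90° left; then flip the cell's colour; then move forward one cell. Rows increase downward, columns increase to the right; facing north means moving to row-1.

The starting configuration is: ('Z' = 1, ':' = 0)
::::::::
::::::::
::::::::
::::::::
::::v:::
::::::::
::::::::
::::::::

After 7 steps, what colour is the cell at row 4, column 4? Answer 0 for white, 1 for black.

0

0) ::::::::
::::::::
::::::::
::::::::
::::v:::
::::::::
::::::::
::::::::
1) ::::::::
::::::::
::::::::
::::::::
:::<Z:::
::::::::
::::::::
::::::::
2) ::::::::
::::::::
::::::::
:::^::::
:::ZZ:::
::::::::
::::::::
::::::::
3) ::::::::
::::::::
::::::::
:::Z>:::
:::ZZ:::
::::::::
::::::::
::::::::
4) ::::::::
::::::::
::::::::
:::ZZ:::
:::Zv:::
::::::::
::::::::
::::::::
5) ::::::::
::::::::
::::::::
:::ZZ:::
:::Z:>::
::::::::
::::::::
::::::::
6) ::::::::
::::::::
::::::::
:::ZZ:::
:::Z:Z::
:::::v::
::::::::
::::::::
7) ::::::::
::::::::
::::::::
:::ZZ:::
:::Z:Z::
::::<Z::
::::::::
::::::::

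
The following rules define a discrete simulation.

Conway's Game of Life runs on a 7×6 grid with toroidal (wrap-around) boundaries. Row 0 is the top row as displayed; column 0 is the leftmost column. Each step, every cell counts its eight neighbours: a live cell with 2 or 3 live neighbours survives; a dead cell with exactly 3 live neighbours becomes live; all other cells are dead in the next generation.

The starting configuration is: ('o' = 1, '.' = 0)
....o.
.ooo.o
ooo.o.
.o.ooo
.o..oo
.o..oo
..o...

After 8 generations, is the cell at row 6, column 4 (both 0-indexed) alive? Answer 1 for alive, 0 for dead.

gen 0: ....o.
.ooo.o
ooo.o.
.o.ooo
.o..oo
.o..oo
..o...
gen 1: .o..o.
.....o
......
......
.o....
.ooooo
...ooo
gen 2: o..o..
......
......
......
oo.oo.
.o...o
.o....
gen 3: ......
......
......
......
ooo.oo
.o..oo
.oo...
gen 4: ......
......
......
oo...o
.oooo.
....o.
ooo...
gen 5: .o....
......
o.....
oo.ooo
.oooo.
o...oo
.o....
gen 6: ......
......
oo..o.
......
......
o...oo
.o...o
gen 7: ......
......
......
......
.....o
o...oo
....oo
gen 8: ......
......
......
......
o...oo
o.....
o...o.

1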